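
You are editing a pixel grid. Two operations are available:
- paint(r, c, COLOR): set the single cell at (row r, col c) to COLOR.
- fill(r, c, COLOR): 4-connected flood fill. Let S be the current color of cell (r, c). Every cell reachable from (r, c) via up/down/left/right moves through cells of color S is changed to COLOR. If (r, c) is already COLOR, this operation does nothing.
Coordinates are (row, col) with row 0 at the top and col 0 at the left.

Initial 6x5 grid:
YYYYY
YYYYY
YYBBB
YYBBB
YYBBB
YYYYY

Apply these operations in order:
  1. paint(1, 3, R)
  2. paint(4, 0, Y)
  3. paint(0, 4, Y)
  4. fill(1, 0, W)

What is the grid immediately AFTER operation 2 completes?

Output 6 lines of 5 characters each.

Answer: YYYYY
YYYRY
YYBBB
YYBBB
YYBBB
YYYYY

Derivation:
After op 1 paint(1,3,R):
YYYYY
YYYRY
YYBBB
YYBBB
YYBBB
YYYYY
After op 2 paint(4,0,Y):
YYYYY
YYYRY
YYBBB
YYBBB
YYBBB
YYYYY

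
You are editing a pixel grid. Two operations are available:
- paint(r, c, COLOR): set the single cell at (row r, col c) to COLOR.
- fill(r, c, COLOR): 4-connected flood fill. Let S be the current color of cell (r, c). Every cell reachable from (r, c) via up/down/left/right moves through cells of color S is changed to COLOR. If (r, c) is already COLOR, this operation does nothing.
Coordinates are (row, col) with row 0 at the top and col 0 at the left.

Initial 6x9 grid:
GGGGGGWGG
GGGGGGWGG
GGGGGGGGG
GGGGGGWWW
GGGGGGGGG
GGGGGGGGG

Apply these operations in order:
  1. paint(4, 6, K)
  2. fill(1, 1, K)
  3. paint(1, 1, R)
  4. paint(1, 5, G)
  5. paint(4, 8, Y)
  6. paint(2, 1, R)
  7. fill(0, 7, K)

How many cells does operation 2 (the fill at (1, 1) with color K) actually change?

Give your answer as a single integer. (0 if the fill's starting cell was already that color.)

After op 1 paint(4,6,K):
GGGGGGWGG
GGGGGGWGG
GGGGGGGGG
GGGGGGWWW
GGGGGGKGG
GGGGGGGGG
After op 2 fill(1,1,K) [48 cells changed]:
KKKKKKWKK
KKKKKKWKK
KKKKKKKKK
KKKKKKWWW
KKKKKKKKK
KKKKKKKKK

Answer: 48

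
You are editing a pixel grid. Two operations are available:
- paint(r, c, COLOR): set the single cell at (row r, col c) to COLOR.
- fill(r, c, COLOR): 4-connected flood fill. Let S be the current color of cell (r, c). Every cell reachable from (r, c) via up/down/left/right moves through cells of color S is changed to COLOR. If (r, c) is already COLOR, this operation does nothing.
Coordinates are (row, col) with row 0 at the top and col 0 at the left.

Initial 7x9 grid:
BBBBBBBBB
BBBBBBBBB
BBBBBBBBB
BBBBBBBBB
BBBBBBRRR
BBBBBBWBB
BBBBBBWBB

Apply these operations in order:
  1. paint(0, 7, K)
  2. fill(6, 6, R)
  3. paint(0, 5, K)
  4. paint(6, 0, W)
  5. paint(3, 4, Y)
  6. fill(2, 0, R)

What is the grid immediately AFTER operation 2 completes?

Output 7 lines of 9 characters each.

After op 1 paint(0,7,K):
BBBBBBBKB
BBBBBBBBB
BBBBBBBBB
BBBBBBBBB
BBBBBBRRR
BBBBBBWBB
BBBBBBWBB
After op 2 fill(6,6,R) [2 cells changed]:
BBBBBBBKB
BBBBBBBBB
BBBBBBBBB
BBBBBBBBB
BBBBBBRRR
BBBBBBRBB
BBBBBBRBB

Answer: BBBBBBBKB
BBBBBBBBB
BBBBBBBBB
BBBBBBBBB
BBBBBBRRR
BBBBBBRBB
BBBBBBRBB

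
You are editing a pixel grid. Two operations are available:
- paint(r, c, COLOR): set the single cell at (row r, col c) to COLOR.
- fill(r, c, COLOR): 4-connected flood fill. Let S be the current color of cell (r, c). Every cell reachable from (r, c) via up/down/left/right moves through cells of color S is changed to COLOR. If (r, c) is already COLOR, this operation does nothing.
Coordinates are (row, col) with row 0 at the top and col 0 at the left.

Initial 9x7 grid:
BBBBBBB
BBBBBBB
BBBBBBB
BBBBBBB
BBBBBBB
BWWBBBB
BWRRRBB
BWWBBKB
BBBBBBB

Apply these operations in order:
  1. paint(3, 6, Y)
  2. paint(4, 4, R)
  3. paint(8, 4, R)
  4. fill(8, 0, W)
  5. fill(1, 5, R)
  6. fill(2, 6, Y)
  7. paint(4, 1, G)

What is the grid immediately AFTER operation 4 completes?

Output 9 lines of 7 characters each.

After op 1 paint(3,6,Y):
BBBBBBB
BBBBBBB
BBBBBBB
BBBBBBY
BBBBBBB
BWWBBBB
BWRRRBB
BWWBBKB
BBBBBBB
After op 2 paint(4,4,R):
BBBBBBB
BBBBBBB
BBBBBBB
BBBBBBY
BBBBRBB
BWWBBBB
BWRRRBB
BWWBBKB
BBBBBBB
After op 3 paint(8,4,R):
BBBBBBB
BBBBBBB
BBBBBBB
BBBBBBY
BBBBRBB
BWWBBBB
BWRRRBB
BWWBBKB
BBBBRBB
After op 4 fill(8,0,W) [51 cells changed]:
WWWWWWW
WWWWWWW
WWWWWWW
WWWWWWY
WWWWRWW
WWWWWWW
WWRRRWW
WWWWWKW
WWWWRWW

Answer: WWWWWWW
WWWWWWW
WWWWWWW
WWWWWWY
WWWWRWW
WWWWWWW
WWRRRWW
WWWWWKW
WWWWRWW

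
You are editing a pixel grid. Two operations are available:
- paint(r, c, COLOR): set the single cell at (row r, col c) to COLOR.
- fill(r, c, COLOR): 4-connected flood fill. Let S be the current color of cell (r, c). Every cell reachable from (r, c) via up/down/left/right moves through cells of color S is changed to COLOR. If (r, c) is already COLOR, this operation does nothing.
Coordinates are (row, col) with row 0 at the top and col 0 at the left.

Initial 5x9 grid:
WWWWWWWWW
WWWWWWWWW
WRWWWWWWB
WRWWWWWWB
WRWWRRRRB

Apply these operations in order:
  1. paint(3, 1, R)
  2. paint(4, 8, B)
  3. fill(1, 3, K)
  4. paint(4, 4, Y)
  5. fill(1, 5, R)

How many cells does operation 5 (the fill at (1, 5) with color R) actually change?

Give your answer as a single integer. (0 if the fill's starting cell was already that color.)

Answer: 35

Derivation:
After op 1 paint(3,1,R):
WWWWWWWWW
WWWWWWWWW
WRWWWWWWB
WRWWWWWWB
WRWWRRRRB
After op 2 paint(4,8,B):
WWWWWWWWW
WWWWWWWWW
WRWWWWWWB
WRWWWWWWB
WRWWRRRRB
After op 3 fill(1,3,K) [35 cells changed]:
KKKKKKKKK
KKKKKKKKK
KRKKKKKKB
KRKKKKKKB
KRKKRRRRB
After op 4 paint(4,4,Y):
KKKKKKKKK
KKKKKKKKK
KRKKKKKKB
KRKKKKKKB
KRKKYRRRB
After op 5 fill(1,5,R) [35 cells changed]:
RRRRRRRRR
RRRRRRRRR
RRRRRRRRB
RRRRRRRRB
RRRRYRRRB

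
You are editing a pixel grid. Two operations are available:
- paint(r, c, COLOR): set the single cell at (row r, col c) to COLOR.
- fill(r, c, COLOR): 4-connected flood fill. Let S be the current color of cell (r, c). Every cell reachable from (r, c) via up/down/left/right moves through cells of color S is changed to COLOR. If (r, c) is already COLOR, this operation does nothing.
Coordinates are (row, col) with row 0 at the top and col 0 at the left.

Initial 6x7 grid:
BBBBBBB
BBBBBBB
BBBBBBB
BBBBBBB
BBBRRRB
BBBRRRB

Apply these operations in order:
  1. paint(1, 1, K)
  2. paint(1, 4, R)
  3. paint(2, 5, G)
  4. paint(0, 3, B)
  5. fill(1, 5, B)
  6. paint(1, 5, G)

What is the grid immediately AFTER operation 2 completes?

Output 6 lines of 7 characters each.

Answer: BBBBBBB
BKBBRBB
BBBBBBB
BBBBBBB
BBBRRRB
BBBRRRB

Derivation:
After op 1 paint(1,1,K):
BBBBBBB
BKBBBBB
BBBBBBB
BBBBBBB
BBBRRRB
BBBRRRB
After op 2 paint(1,4,R):
BBBBBBB
BKBBRBB
BBBBBBB
BBBBBBB
BBBRRRB
BBBRRRB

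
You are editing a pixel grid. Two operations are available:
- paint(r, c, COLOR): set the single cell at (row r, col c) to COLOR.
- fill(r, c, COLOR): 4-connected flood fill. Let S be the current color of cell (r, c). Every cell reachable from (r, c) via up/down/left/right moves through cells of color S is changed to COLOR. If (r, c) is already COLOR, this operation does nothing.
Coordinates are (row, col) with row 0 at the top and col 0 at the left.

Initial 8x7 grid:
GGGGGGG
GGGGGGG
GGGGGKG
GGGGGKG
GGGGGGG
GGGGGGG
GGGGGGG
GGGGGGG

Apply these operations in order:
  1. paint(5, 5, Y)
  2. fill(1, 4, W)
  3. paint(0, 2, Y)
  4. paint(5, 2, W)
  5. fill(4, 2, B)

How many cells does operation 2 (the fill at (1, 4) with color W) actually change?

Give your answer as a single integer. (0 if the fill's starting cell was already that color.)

Answer: 53

Derivation:
After op 1 paint(5,5,Y):
GGGGGGG
GGGGGGG
GGGGGKG
GGGGGKG
GGGGGGG
GGGGGYG
GGGGGGG
GGGGGGG
After op 2 fill(1,4,W) [53 cells changed]:
WWWWWWW
WWWWWWW
WWWWWKW
WWWWWKW
WWWWWWW
WWWWWYW
WWWWWWW
WWWWWWW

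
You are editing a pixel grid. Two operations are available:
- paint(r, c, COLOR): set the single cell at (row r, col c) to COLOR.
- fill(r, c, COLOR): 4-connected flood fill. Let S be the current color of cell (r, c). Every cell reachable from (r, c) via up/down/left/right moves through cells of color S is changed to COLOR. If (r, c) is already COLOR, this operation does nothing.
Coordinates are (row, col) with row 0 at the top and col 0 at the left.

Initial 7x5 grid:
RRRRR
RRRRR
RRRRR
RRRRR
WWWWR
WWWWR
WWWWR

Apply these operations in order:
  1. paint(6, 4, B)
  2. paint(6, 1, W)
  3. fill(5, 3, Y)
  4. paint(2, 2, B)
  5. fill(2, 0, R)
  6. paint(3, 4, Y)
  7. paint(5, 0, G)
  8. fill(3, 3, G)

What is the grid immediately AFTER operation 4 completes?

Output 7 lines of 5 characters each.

After op 1 paint(6,4,B):
RRRRR
RRRRR
RRRRR
RRRRR
WWWWR
WWWWR
WWWWB
After op 2 paint(6,1,W):
RRRRR
RRRRR
RRRRR
RRRRR
WWWWR
WWWWR
WWWWB
After op 3 fill(5,3,Y) [12 cells changed]:
RRRRR
RRRRR
RRRRR
RRRRR
YYYYR
YYYYR
YYYYB
After op 4 paint(2,2,B):
RRRRR
RRRRR
RRBRR
RRRRR
YYYYR
YYYYR
YYYYB

Answer: RRRRR
RRRRR
RRBRR
RRRRR
YYYYR
YYYYR
YYYYB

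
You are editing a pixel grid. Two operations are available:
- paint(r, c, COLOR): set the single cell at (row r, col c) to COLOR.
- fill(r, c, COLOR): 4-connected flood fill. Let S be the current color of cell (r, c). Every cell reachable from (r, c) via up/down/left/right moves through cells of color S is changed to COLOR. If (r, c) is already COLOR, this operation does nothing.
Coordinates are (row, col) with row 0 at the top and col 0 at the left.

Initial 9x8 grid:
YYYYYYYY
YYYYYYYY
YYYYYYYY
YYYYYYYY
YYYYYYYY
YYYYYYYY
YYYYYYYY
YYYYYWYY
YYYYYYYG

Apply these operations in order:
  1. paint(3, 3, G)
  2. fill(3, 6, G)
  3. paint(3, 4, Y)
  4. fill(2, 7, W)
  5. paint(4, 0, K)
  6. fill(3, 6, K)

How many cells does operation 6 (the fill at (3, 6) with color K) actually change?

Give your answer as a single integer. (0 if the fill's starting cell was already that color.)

Answer: 70

Derivation:
After op 1 paint(3,3,G):
YYYYYYYY
YYYYYYYY
YYYYYYYY
YYYGYYYY
YYYYYYYY
YYYYYYYY
YYYYYYYY
YYYYYWYY
YYYYYYYG
After op 2 fill(3,6,G) [69 cells changed]:
GGGGGGGG
GGGGGGGG
GGGGGGGG
GGGGGGGG
GGGGGGGG
GGGGGGGG
GGGGGGGG
GGGGGWGG
GGGGGGGG
After op 3 paint(3,4,Y):
GGGGGGGG
GGGGGGGG
GGGGGGGG
GGGGYGGG
GGGGGGGG
GGGGGGGG
GGGGGGGG
GGGGGWGG
GGGGGGGG
After op 4 fill(2,7,W) [70 cells changed]:
WWWWWWWW
WWWWWWWW
WWWWWWWW
WWWWYWWW
WWWWWWWW
WWWWWWWW
WWWWWWWW
WWWWWWWW
WWWWWWWW
After op 5 paint(4,0,K):
WWWWWWWW
WWWWWWWW
WWWWWWWW
WWWWYWWW
KWWWWWWW
WWWWWWWW
WWWWWWWW
WWWWWWWW
WWWWWWWW
After op 6 fill(3,6,K) [70 cells changed]:
KKKKKKKK
KKKKKKKK
KKKKKKKK
KKKKYKKK
KKKKKKKK
KKKKKKKK
KKKKKKKK
KKKKKKKK
KKKKKKKK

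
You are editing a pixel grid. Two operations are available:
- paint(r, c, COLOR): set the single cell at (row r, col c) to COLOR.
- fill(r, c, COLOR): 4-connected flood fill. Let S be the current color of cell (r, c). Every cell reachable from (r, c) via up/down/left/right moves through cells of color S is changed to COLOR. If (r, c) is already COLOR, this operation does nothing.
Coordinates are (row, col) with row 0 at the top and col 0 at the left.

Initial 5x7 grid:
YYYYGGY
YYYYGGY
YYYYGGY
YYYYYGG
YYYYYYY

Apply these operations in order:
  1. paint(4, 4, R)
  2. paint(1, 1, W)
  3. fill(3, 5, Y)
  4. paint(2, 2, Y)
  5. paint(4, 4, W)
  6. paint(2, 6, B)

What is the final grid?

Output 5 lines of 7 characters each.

After op 1 paint(4,4,R):
YYYYGGY
YYYYGGY
YYYYGGY
YYYYYGG
YYYYRYY
After op 2 paint(1,1,W):
YYYYGGY
YWYYGGY
YYYYGGY
YYYYYGG
YYYYRYY
After op 3 fill(3,5,Y) [8 cells changed]:
YYYYYYY
YWYYYYY
YYYYYYY
YYYYYYY
YYYYRYY
After op 4 paint(2,2,Y):
YYYYYYY
YWYYYYY
YYYYYYY
YYYYYYY
YYYYRYY
After op 5 paint(4,4,W):
YYYYYYY
YWYYYYY
YYYYYYY
YYYYYYY
YYYYWYY
After op 6 paint(2,6,B):
YYYYYYY
YWYYYYY
YYYYYYB
YYYYYYY
YYYYWYY

Answer: YYYYYYY
YWYYYYY
YYYYYYB
YYYYYYY
YYYYWYY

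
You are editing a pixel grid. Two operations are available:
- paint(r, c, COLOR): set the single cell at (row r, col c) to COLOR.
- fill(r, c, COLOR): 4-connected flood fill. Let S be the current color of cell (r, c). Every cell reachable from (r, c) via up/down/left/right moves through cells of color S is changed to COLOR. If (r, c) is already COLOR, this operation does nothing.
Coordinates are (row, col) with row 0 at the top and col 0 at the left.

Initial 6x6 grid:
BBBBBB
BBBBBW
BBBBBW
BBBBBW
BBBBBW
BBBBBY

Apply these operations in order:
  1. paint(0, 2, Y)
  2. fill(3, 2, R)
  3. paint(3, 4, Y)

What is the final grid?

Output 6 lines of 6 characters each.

After op 1 paint(0,2,Y):
BBYBBB
BBBBBW
BBBBBW
BBBBBW
BBBBBW
BBBBBY
After op 2 fill(3,2,R) [30 cells changed]:
RRYRRR
RRRRRW
RRRRRW
RRRRRW
RRRRRW
RRRRRY
After op 3 paint(3,4,Y):
RRYRRR
RRRRRW
RRRRRW
RRRRYW
RRRRRW
RRRRRY

Answer: RRYRRR
RRRRRW
RRRRRW
RRRRYW
RRRRRW
RRRRRY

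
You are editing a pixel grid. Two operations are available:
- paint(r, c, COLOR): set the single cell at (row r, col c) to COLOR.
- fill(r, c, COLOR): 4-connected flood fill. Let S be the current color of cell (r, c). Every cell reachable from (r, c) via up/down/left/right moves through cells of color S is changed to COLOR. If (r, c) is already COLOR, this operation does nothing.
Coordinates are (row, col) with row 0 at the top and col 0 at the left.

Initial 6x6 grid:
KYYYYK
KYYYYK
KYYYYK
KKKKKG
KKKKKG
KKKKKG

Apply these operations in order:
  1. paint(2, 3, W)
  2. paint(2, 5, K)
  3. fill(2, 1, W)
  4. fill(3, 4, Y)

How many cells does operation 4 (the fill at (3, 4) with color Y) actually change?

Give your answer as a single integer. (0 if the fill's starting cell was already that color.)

Answer: 18

Derivation:
After op 1 paint(2,3,W):
KYYYYK
KYYYYK
KYYWYK
KKKKKG
KKKKKG
KKKKKG
After op 2 paint(2,5,K):
KYYYYK
KYYYYK
KYYWYK
KKKKKG
KKKKKG
KKKKKG
After op 3 fill(2,1,W) [11 cells changed]:
KWWWWK
KWWWWK
KWWWWK
KKKKKG
KKKKKG
KKKKKG
After op 4 fill(3,4,Y) [18 cells changed]:
YWWWWK
YWWWWK
YWWWWK
YYYYYG
YYYYYG
YYYYYG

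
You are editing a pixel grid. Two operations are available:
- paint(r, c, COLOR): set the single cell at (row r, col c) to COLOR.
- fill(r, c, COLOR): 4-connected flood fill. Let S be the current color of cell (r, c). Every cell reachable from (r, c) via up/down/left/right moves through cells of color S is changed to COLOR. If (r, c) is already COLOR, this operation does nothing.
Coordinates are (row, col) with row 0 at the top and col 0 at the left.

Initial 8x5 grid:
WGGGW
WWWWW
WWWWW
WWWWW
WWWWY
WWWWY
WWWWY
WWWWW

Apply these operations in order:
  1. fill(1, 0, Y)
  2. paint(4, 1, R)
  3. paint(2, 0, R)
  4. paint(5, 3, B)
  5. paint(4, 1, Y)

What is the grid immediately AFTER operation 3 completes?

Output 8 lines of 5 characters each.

After op 1 fill(1,0,Y) [34 cells changed]:
YGGGY
YYYYY
YYYYY
YYYYY
YYYYY
YYYYY
YYYYY
YYYYY
After op 2 paint(4,1,R):
YGGGY
YYYYY
YYYYY
YYYYY
YRYYY
YYYYY
YYYYY
YYYYY
After op 3 paint(2,0,R):
YGGGY
YYYYY
RYYYY
YYYYY
YRYYY
YYYYY
YYYYY
YYYYY

Answer: YGGGY
YYYYY
RYYYY
YYYYY
YRYYY
YYYYY
YYYYY
YYYYY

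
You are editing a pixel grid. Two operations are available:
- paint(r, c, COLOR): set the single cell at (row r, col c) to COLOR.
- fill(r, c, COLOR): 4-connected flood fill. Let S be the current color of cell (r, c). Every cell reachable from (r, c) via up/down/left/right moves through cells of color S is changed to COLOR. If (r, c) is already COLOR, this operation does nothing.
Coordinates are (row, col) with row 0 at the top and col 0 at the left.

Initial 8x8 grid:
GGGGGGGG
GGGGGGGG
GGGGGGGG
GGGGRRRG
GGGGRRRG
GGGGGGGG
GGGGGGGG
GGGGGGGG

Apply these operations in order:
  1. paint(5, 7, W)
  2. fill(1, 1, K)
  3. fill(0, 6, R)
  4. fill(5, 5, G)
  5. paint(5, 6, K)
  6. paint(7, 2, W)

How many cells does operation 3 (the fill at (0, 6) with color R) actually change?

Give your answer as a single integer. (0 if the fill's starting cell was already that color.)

After op 1 paint(5,7,W):
GGGGGGGG
GGGGGGGG
GGGGGGGG
GGGGRRRG
GGGGRRRG
GGGGGGGW
GGGGGGGG
GGGGGGGG
After op 2 fill(1,1,K) [57 cells changed]:
KKKKKKKK
KKKKKKKK
KKKKKKKK
KKKKRRRK
KKKKRRRK
KKKKKKKW
KKKKKKKK
KKKKKKKK
After op 3 fill(0,6,R) [57 cells changed]:
RRRRRRRR
RRRRRRRR
RRRRRRRR
RRRRRRRR
RRRRRRRR
RRRRRRRW
RRRRRRRR
RRRRRRRR

Answer: 57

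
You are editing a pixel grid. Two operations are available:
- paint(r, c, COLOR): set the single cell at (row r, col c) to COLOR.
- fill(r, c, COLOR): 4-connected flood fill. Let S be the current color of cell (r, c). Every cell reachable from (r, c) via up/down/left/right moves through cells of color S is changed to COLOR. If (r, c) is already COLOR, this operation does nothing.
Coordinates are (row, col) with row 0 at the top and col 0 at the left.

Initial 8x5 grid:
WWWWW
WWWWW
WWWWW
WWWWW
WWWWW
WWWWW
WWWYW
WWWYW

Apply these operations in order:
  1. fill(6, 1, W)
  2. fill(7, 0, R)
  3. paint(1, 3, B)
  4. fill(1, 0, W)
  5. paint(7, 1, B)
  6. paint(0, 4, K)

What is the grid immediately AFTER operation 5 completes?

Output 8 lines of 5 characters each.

Answer: WWWWW
WWWBW
WWWWW
WWWWW
WWWWW
WWWWW
WWWYW
WBWYW

Derivation:
After op 1 fill(6,1,W) [0 cells changed]:
WWWWW
WWWWW
WWWWW
WWWWW
WWWWW
WWWWW
WWWYW
WWWYW
After op 2 fill(7,0,R) [38 cells changed]:
RRRRR
RRRRR
RRRRR
RRRRR
RRRRR
RRRRR
RRRYR
RRRYR
After op 3 paint(1,3,B):
RRRRR
RRRBR
RRRRR
RRRRR
RRRRR
RRRRR
RRRYR
RRRYR
After op 4 fill(1,0,W) [37 cells changed]:
WWWWW
WWWBW
WWWWW
WWWWW
WWWWW
WWWWW
WWWYW
WWWYW
After op 5 paint(7,1,B):
WWWWW
WWWBW
WWWWW
WWWWW
WWWWW
WWWWW
WWWYW
WBWYW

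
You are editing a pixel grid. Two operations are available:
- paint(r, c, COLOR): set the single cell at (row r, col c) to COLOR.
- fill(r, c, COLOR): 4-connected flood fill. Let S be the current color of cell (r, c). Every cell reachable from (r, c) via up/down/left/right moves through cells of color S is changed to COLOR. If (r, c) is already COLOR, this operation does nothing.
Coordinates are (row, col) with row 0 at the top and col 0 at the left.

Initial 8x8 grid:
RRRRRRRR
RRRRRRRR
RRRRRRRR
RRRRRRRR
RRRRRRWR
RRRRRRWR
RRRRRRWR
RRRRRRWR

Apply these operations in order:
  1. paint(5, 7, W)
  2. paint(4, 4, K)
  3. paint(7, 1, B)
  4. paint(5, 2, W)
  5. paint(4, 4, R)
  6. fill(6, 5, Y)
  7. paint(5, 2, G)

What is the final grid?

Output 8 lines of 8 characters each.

Answer: YYYYYYYY
YYYYYYYY
YYYYYYYY
YYYYYYYY
YYYYYYWY
YYGYYYWW
YYYYYYWR
YBYYYYWR

Derivation:
After op 1 paint(5,7,W):
RRRRRRRR
RRRRRRRR
RRRRRRRR
RRRRRRRR
RRRRRRWR
RRRRRRWW
RRRRRRWR
RRRRRRWR
After op 2 paint(4,4,K):
RRRRRRRR
RRRRRRRR
RRRRRRRR
RRRRRRRR
RRRRKRWR
RRRRRRWW
RRRRRRWR
RRRRRRWR
After op 3 paint(7,1,B):
RRRRRRRR
RRRRRRRR
RRRRRRRR
RRRRRRRR
RRRRKRWR
RRRRRRWW
RRRRRRWR
RBRRRRWR
After op 4 paint(5,2,W):
RRRRRRRR
RRRRRRRR
RRRRRRRR
RRRRRRRR
RRRRKRWR
RRWRRRWW
RRRRRRWR
RBRRRRWR
After op 5 paint(4,4,R):
RRRRRRRR
RRRRRRRR
RRRRRRRR
RRRRRRRR
RRRRRRWR
RRWRRRWW
RRRRRRWR
RBRRRRWR
After op 6 fill(6,5,Y) [55 cells changed]:
YYYYYYYY
YYYYYYYY
YYYYYYYY
YYYYYYYY
YYYYYYWY
YYWYYYWW
YYYYYYWR
YBYYYYWR
After op 7 paint(5,2,G):
YYYYYYYY
YYYYYYYY
YYYYYYYY
YYYYYYYY
YYYYYYWY
YYGYYYWW
YYYYYYWR
YBYYYYWR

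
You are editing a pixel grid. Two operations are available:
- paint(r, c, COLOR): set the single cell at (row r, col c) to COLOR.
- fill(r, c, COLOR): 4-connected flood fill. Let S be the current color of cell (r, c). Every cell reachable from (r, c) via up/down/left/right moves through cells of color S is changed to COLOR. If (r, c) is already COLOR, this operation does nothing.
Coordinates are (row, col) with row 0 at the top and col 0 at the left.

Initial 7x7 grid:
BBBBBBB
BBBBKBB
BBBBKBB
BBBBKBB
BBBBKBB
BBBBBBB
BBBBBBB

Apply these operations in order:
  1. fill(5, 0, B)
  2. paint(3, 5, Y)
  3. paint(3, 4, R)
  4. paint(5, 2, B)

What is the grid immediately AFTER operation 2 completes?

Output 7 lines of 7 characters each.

After op 1 fill(5,0,B) [0 cells changed]:
BBBBBBB
BBBBKBB
BBBBKBB
BBBBKBB
BBBBKBB
BBBBBBB
BBBBBBB
After op 2 paint(3,5,Y):
BBBBBBB
BBBBKBB
BBBBKBB
BBBBKYB
BBBBKBB
BBBBBBB
BBBBBBB

Answer: BBBBBBB
BBBBKBB
BBBBKBB
BBBBKYB
BBBBKBB
BBBBBBB
BBBBBBB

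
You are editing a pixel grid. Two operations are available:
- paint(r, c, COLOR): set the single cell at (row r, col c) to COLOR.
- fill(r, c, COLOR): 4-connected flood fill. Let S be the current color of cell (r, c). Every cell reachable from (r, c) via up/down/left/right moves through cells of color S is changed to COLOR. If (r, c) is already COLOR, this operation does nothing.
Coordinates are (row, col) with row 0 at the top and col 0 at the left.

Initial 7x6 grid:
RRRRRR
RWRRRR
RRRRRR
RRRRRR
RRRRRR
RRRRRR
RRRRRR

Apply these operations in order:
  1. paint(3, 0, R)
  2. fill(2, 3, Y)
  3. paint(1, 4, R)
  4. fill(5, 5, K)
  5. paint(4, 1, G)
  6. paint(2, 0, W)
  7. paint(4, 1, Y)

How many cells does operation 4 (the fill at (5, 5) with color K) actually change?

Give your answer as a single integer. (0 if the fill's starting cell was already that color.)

After op 1 paint(3,0,R):
RRRRRR
RWRRRR
RRRRRR
RRRRRR
RRRRRR
RRRRRR
RRRRRR
After op 2 fill(2,3,Y) [41 cells changed]:
YYYYYY
YWYYYY
YYYYYY
YYYYYY
YYYYYY
YYYYYY
YYYYYY
After op 3 paint(1,4,R):
YYYYYY
YWYYRY
YYYYYY
YYYYYY
YYYYYY
YYYYYY
YYYYYY
After op 4 fill(5,5,K) [40 cells changed]:
KKKKKK
KWKKRK
KKKKKK
KKKKKK
KKKKKK
KKKKKK
KKKKKK

Answer: 40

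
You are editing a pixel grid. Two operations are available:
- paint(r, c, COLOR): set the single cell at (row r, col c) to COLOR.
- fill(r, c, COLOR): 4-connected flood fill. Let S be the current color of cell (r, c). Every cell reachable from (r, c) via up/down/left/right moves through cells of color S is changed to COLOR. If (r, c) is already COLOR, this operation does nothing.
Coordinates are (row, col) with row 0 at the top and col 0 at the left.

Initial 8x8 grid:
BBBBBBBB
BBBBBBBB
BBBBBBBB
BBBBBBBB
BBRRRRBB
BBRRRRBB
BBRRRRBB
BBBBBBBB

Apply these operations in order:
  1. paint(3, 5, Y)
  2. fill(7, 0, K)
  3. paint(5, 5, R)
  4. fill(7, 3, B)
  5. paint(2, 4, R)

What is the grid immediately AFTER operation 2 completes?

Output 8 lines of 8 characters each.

After op 1 paint(3,5,Y):
BBBBBBBB
BBBBBBBB
BBBBBBBB
BBBBBYBB
BBRRRRBB
BBRRRRBB
BBRRRRBB
BBBBBBBB
After op 2 fill(7,0,K) [51 cells changed]:
KKKKKKKK
KKKKKKKK
KKKKKKKK
KKKKKYKK
KKRRRRKK
KKRRRRKK
KKRRRRKK
KKKKKKKK

Answer: KKKKKKKK
KKKKKKKK
KKKKKKKK
KKKKKYKK
KKRRRRKK
KKRRRRKK
KKRRRRKK
KKKKKKKK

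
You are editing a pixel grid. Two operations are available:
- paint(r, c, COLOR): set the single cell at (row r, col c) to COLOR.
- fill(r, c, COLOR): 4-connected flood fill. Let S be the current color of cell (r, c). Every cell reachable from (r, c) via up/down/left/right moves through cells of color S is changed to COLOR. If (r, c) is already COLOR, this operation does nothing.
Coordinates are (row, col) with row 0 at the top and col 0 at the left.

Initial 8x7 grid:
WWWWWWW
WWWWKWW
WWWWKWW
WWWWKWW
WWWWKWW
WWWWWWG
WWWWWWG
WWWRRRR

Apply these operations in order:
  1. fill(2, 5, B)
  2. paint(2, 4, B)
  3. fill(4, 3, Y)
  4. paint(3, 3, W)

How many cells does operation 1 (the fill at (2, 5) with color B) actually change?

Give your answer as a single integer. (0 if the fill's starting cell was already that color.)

Answer: 46

Derivation:
After op 1 fill(2,5,B) [46 cells changed]:
BBBBBBB
BBBBKBB
BBBBKBB
BBBBKBB
BBBBKBB
BBBBBBG
BBBBBBG
BBBRRRR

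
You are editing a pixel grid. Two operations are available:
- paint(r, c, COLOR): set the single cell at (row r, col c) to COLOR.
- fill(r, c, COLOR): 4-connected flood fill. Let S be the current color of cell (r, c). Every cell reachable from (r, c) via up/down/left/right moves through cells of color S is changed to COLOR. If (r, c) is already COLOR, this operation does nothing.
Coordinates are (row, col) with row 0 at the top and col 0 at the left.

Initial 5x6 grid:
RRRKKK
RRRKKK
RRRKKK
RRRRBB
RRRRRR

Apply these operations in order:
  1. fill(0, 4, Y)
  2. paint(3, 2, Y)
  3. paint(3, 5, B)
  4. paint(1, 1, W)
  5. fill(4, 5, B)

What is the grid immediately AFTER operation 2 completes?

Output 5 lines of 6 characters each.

After op 1 fill(0,4,Y) [9 cells changed]:
RRRYYY
RRRYYY
RRRYYY
RRRRBB
RRRRRR
After op 2 paint(3,2,Y):
RRRYYY
RRRYYY
RRRYYY
RRYRBB
RRRRRR

Answer: RRRYYY
RRRYYY
RRRYYY
RRYRBB
RRRRRR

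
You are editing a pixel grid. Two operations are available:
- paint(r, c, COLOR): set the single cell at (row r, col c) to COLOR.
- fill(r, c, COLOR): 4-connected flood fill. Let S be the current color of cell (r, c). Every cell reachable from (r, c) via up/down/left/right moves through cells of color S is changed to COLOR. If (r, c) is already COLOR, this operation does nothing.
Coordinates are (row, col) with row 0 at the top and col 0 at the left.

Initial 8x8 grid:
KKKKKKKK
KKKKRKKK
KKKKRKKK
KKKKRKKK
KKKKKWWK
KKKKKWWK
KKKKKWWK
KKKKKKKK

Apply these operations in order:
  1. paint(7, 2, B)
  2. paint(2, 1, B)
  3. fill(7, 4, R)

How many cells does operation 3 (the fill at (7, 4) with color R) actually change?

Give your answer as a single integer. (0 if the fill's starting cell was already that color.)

Answer: 53

Derivation:
After op 1 paint(7,2,B):
KKKKKKKK
KKKKRKKK
KKKKRKKK
KKKKRKKK
KKKKKWWK
KKKKKWWK
KKKKKWWK
KKBKKKKK
After op 2 paint(2,1,B):
KKKKKKKK
KKKKRKKK
KBKKRKKK
KKKKRKKK
KKKKKWWK
KKKKKWWK
KKKKKWWK
KKBKKKKK
After op 3 fill(7,4,R) [53 cells changed]:
RRRRRRRR
RRRRRRRR
RBRRRRRR
RRRRRRRR
RRRRRWWR
RRRRRWWR
RRRRRWWR
RRBRRRRR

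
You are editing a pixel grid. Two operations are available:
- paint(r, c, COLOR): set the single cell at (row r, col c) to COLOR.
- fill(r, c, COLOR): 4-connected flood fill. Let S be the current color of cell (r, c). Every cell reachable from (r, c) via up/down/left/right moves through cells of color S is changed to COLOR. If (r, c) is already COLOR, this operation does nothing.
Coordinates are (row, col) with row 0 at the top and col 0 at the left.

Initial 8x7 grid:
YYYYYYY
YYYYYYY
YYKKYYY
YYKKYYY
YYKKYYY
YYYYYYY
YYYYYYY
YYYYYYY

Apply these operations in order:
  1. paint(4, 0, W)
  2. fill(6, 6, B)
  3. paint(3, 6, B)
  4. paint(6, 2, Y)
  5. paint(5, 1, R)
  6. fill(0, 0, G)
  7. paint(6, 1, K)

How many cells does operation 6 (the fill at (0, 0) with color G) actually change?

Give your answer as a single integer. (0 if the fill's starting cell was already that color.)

After op 1 paint(4,0,W):
YYYYYYY
YYYYYYY
YYKKYYY
YYKKYYY
WYKKYYY
YYYYYYY
YYYYYYY
YYYYYYY
After op 2 fill(6,6,B) [49 cells changed]:
BBBBBBB
BBBBBBB
BBKKBBB
BBKKBBB
WBKKBBB
BBBBBBB
BBBBBBB
BBBBBBB
After op 3 paint(3,6,B):
BBBBBBB
BBBBBBB
BBKKBBB
BBKKBBB
WBKKBBB
BBBBBBB
BBBBBBB
BBBBBBB
After op 4 paint(6,2,Y):
BBBBBBB
BBBBBBB
BBKKBBB
BBKKBBB
WBKKBBB
BBBBBBB
BBYBBBB
BBBBBBB
After op 5 paint(5,1,R):
BBBBBBB
BBBBBBB
BBKKBBB
BBKKBBB
WBKKBBB
BRBBBBB
BBYBBBB
BBBBBBB
After op 6 fill(0,0,G) [47 cells changed]:
GGGGGGG
GGGGGGG
GGKKGGG
GGKKGGG
WGKKGGG
GRGGGGG
GGYGGGG
GGGGGGG

Answer: 47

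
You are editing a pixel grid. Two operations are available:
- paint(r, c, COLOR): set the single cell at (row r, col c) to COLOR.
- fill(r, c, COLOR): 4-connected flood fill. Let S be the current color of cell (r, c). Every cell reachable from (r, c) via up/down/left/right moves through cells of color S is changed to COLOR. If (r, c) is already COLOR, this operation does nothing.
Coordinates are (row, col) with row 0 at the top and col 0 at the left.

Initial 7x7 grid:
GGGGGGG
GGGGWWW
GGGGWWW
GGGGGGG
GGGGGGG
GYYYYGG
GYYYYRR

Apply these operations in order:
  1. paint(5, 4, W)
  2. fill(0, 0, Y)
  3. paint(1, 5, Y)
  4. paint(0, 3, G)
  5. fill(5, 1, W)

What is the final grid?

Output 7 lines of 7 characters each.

After op 1 paint(5,4,W):
GGGGGGG
GGGGWWW
GGGGWWW
GGGGGGG
GGGGGGG
GYYYWGG
GYYYYRR
After op 2 fill(0,0,Y) [33 cells changed]:
YYYYYYY
YYYYWWW
YYYYWWW
YYYYYYY
YYYYYYY
YYYYWYY
YYYYYRR
After op 3 paint(1,5,Y):
YYYYYYY
YYYYWYW
YYYYWWW
YYYYYYY
YYYYYYY
YYYYWYY
YYYYYRR
After op 4 paint(0,3,G):
YYYGYYY
YYYYWYW
YYYYWWW
YYYYYYY
YYYYYYY
YYYYWYY
YYYYYRR
After op 5 fill(5,1,W) [36 cells changed]:
WWWGYYY
WWWWWYW
WWWWWWW
WWWWWWW
WWWWWWW
WWWWWWW
WWWWWRR

Answer: WWWGYYY
WWWWWYW
WWWWWWW
WWWWWWW
WWWWWWW
WWWWWWW
WWWWWRR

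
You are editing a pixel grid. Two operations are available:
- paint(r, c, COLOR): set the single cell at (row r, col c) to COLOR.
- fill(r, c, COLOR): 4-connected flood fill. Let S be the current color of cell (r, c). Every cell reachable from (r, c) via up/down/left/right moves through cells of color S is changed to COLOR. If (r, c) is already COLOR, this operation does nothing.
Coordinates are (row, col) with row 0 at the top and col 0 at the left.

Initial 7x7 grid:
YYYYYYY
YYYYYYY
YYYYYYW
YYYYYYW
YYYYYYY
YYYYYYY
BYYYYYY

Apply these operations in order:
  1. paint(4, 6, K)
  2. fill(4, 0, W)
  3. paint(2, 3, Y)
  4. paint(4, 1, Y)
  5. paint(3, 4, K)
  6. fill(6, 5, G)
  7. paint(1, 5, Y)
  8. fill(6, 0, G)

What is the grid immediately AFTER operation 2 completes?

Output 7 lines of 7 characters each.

After op 1 paint(4,6,K):
YYYYYYY
YYYYYYY
YYYYYYW
YYYYYYW
YYYYYYK
YYYYYYY
BYYYYYY
After op 2 fill(4,0,W) [45 cells changed]:
WWWWWWW
WWWWWWW
WWWWWWW
WWWWWWW
WWWWWWK
WWWWWWW
BWWWWWW

Answer: WWWWWWW
WWWWWWW
WWWWWWW
WWWWWWW
WWWWWWK
WWWWWWW
BWWWWWW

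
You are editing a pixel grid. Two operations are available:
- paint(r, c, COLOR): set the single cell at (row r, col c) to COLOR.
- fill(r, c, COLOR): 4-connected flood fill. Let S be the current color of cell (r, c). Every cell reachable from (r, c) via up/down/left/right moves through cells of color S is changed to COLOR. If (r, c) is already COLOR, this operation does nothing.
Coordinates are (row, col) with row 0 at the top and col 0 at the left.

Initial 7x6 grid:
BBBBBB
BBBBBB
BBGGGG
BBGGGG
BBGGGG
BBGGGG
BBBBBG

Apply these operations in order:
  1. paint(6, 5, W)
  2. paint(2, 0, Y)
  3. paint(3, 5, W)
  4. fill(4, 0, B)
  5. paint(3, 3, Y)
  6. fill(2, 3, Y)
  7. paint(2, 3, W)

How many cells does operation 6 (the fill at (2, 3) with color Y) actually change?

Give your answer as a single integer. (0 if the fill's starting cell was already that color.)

Answer: 14

Derivation:
After op 1 paint(6,5,W):
BBBBBB
BBBBBB
BBGGGG
BBGGGG
BBGGGG
BBGGGG
BBBBBW
After op 2 paint(2,0,Y):
BBBBBB
BBBBBB
YBGGGG
BBGGGG
BBGGGG
BBGGGG
BBBBBW
After op 3 paint(3,5,W):
BBBBBB
BBBBBB
YBGGGG
BBGGGW
BBGGGG
BBGGGG
BBBBBW
After op 4 fill(4,0,B) [0 cells changed]:
BBBBBB
BBBBBB
YBGGGG
BBGGGW
BBGGGG
BBGGGG
BBBBBW
After op 5 paint(3,3,Y):
BBBBBB
BBBBBB
YBGGGG
BBGYGW
BBGGGG
BBGGGG
BBBBBW
After op 6 fill(2,3,Y) [14 cells changed]:
BBBBBB
BBBBBB
YBYYYY
BBYYYW
BBYYYY
BBYYYY
BBBBBW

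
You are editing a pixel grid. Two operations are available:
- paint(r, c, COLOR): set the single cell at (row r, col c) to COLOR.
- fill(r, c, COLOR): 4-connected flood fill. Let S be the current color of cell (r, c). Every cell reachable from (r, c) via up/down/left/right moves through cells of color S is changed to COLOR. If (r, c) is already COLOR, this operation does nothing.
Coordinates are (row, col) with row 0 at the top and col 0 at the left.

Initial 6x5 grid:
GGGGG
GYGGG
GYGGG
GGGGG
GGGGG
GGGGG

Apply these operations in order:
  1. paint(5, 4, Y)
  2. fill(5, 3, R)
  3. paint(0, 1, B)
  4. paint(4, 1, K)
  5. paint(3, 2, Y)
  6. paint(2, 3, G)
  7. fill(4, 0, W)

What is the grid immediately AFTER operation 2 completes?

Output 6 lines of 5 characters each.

After op 1 paint(5,4,Y):
GGGGG
GYGGG
GYGGG
GGGGG
GGGGG
GGGGY
After op 2 fill(5,3,R) [27 cells changed]:
RRRRR
RYRRR
RYRRR
RRRRR
RRRRR
RRRRY

Answer: RRRRR
RYRRR
RYRRR
RRRRR
RRRRR
RRRRY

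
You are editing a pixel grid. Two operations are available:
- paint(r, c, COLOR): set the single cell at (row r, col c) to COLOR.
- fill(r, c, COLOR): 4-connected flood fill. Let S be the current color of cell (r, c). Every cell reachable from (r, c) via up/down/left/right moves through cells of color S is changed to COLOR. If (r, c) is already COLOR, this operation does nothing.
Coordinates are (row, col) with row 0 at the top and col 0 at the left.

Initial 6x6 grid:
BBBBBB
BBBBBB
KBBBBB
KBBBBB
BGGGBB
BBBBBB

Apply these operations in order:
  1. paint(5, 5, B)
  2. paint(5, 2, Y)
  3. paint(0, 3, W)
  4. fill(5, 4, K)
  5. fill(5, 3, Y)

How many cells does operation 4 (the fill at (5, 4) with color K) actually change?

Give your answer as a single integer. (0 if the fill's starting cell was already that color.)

After op 1 paint(5,5,B):
BBBBBB
BBBBBB
KBBBBB
KBBBBB
BGGGBB
BBBBBB
After op 2 paint(5,2,Y):
BBBBBB
BBBBBB
KBBBBB
KBBBBB
BGGGBB
BBYBBB
After op 3 paint(0,3,W):
BBBWBB
BBBBBB
KBBBBB
KBBBBB
BGGGBB
BBYBBB
After op 4 fill(5,4,K) [26 cells changed]:
KKKWKK
KKKKKK
KKKKKK
KKKKKK
BGGGKK
BBYKKK

Answer: 26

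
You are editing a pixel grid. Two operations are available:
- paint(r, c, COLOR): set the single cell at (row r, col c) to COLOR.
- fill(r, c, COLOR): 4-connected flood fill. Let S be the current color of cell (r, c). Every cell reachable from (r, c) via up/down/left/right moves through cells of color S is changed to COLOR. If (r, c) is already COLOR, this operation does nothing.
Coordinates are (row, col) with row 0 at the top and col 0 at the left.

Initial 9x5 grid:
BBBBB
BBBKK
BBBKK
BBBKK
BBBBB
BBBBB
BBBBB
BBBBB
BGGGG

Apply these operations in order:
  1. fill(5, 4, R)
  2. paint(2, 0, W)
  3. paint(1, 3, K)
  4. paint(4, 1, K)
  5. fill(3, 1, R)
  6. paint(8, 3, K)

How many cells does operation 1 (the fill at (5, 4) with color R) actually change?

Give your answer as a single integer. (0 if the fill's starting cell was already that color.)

After op 1 fill(5,4,R) [35 cells changed]:
RRRRR
RRRKK
RRRKK
RRRKK
RRRRR
RRRRR
RRRRR
RRRRR
RGGGG

Answer: 35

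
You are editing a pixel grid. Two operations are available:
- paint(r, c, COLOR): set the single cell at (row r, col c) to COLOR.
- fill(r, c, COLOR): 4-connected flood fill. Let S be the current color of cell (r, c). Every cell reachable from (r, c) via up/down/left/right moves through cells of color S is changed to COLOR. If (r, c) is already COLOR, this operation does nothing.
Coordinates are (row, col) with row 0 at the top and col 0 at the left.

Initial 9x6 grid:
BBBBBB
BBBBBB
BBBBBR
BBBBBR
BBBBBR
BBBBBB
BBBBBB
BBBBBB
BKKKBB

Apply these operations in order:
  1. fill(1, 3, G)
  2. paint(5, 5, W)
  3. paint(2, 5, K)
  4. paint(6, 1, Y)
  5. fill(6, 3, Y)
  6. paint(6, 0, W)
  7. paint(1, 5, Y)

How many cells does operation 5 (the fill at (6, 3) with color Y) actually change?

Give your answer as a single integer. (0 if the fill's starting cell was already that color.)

After op 1 fill(1,3,G) [48 cells changed]:
GGGGGG
GGGGGG
GGGGGR
GGGGGR
GGGGGR
GGGGGG
GGGGGG
GGGGGG
GKKKGG
After op 2 paint(5,5,W):
GGGGGG
GGGGGG
GGGGGR
GGGGGR
GGGGGR
GGGGGW
GGGGGG
GGGGGG
GKKKGG
After op 3 paint(2,5,K):
GGGGGG
GGGGGG
GGGGGK
GGGGGR
GGGGGR
GGGGGW
GGGGGG
GGGGGG
GKKKGG
After op 4 paint(6,1,Y):
GGGGGG
GGGGGG
GGGGGK
GGGGGR
GGGGGR
GGGGGW
GYGGGG
GGGGGG
GKKKGG
After op 5 fill(6,3,Y) [46 cells changed]:
YYYYYY
YYYYYY
YYYYYK
YYYYYR
YYYYYR
YYYYYW
YYYYYY
YYYYYY
YKKKYY

Answer: 46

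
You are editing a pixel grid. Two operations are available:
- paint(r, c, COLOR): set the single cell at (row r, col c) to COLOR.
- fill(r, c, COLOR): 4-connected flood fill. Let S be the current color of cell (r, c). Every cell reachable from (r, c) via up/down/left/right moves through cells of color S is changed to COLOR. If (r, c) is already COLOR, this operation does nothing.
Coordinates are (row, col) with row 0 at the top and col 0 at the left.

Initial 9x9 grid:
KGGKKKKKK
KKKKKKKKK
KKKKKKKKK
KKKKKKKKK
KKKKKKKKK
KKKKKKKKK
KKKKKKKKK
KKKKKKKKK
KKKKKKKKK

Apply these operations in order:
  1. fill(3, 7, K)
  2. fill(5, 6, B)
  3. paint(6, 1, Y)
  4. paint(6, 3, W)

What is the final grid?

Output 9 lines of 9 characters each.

Answer: BGGBBBBBB
BBBBBBBBB
BBBBBBBBB
BBBBBBBBB
BBBBBBBBB
BBBBBBBBB
BYBWBBBBB
BBBBBBBBB
BBBBBBBBB

Derivation:
After op 1 fill(3,7,K) [0 cells changed]:
KGGKKKKKK
KKKKKKKKK
KKKKKKKKK
KKKKKKKKK
KKKKKKKKK
KKKKKKKKK
KKKKKKKKK
KKKKKKKKK
KKKKKKKKK
After op 2 fill(5,6,B) [79 cells changed]:
BGGBBBBBB
BBBBBBBBB
BBBBBBBBB
BBBBBBBBB
BBBBBBBBB
BBBBBBBBB
BBBBBBBBB
BBBBBBBBB
BBBBBBBBB
After op 3 paint(6,1,Y):
BGGBBBBBB
BBBBBBBBB
BBBBBBBBB
BBBBBBBBB
BBBBBBBBB
BBBBBBBBB
BYBBBBBBB
BBBBBBBBB
BBBBBBBBB
After op 4 paint(6,3,W):
BGGBBBBBB
BBBBBBBBB
BBBBBBBBB
BBBBBBBBB
BBBBBBBBB
BBBBBBBBB
BYBWBBBBB
BBBBBBBBB
BBBBBBBBB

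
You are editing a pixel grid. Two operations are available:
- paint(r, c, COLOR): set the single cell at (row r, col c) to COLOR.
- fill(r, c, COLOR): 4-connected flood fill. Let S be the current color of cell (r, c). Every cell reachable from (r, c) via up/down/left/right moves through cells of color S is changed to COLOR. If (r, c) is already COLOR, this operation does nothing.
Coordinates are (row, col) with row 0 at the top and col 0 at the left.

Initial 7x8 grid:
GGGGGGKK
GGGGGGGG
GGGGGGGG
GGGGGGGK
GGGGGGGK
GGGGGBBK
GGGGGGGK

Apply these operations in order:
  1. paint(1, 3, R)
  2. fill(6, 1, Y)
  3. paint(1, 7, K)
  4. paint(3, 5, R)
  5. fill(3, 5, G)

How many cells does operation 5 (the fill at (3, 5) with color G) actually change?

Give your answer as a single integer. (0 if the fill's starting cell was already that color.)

After op 1 paint(1,3,R):
GGGGGGKK
GGGRGGGG
GGGGGGGG
GGGGGGGK
GGGGGGGK
GGGGGBBK
GGGGGGGK
After op 2 fill(6,1,Y) [47 cells changed]:
YYYYYYKK
YYYRYYYY
YYYYYYYY
YYYYYYYK
YYYYYYYK
YYYYYBBK
YYYYYYYK
After op 3 paint(1,7,K):
YYYYYYKK
YYYRYYYK
YYYYYYYY
YYYYYYYK
YYYYYYYK
YYYYYBBK
YYYYYYYK
After op 4 paint(3,5,R):
YYYYYYKK
YYYRYYYK
YYYYYYYY
YYYYYRYK
YYYYYYYK
YYYYYBBK
YYYYYYYK
After op 5 fill(3,5,G) [1 cells changed]:
YYYYYYKK
YYYRYYYK
YYYYYYYY
YYYYYGYK
YYYYYYYK
YYYYYBBK
YYYYYYYK

Answer: 1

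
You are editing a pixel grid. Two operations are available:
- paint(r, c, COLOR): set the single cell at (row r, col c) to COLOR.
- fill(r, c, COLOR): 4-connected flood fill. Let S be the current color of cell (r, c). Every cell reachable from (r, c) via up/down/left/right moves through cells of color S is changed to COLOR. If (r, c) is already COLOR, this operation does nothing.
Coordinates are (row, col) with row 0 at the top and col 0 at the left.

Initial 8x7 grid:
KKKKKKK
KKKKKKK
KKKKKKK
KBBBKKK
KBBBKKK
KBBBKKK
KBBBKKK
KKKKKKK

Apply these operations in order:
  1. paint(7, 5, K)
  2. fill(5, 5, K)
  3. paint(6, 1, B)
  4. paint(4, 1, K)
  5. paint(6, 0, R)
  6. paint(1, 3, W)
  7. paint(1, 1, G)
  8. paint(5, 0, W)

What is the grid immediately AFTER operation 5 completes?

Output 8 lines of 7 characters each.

After op 1 paint(7,5,K):
KKKKKKK
KKKKKKK
KKKKKKK
KBBBKKK
KBBBKKK
KBBBKKK
KBBBKKK
KKKKKKK
After op 2 fill(5,5,K) [0 cells changed]:
KKKKKKK
KKKKKKK
KKKKKKK
KBBBKKK
KBBBKKK
KBBBKKK
KBBBKKK
KKKKKKK
After op 3 paint(6,1,B):
KKKKKKK
KKKKKKK
KKKKKKK
KBBBKKK
KBBBKKK
KBBBKKK
KBBBKKK
KKKKKKK
After op 4 paint(4,1,K):
KKKKKKK
KKKKKKK
KKKKKKK
KBBBKKK
KKBBKKK
KBBBKKK
KBBBKKK
KKKKKKK
After op 5 paint(6,0,R):
KKKKKKK
KKKKKKK
KKKKKKK
KBBBKKK
KKBBKKK
KBBBKKK
RBBBKKK
KKKKKKK

Answer: KKKKKKK
KKKKKKK
KKKKKKK
KBBBKKK
KKBBKKK
KBBBKKK
RBBBKKK
KKKKKKK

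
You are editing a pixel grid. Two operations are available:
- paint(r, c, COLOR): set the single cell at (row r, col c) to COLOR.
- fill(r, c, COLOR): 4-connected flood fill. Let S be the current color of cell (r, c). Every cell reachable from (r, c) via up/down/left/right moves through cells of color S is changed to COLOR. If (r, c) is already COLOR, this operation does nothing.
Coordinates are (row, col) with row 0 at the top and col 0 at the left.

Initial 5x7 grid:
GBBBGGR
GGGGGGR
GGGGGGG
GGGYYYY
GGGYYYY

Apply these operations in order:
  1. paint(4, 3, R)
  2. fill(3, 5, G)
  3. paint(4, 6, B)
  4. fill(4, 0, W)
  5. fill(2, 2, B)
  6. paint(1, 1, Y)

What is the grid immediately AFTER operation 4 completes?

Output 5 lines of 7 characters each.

Answer: WBBBWWR
WWWWWWR
WWWWWWW
WWWWWWW
WWWRWWB

Derivation:
After op 1 paint(4,3,R):
GBBBGGR
GGGGGGR
GGGGGGG
GGGYYYY
GGGRYYY
After op 2 fill(3,5,G) [7 cells changed]:
GBBBGGR
GGGGGGR
GGGGGGG
GGGGGGG
GGGRGGG
After op 3 paint(4,6,B):
GBBBGGR
GGGGGGR
GGGGGGG
GGGGGGG
GGGRGGB
After op 4 fill(4,0,W) [28 cells changed]:
WBBBWWR
WWWWWWR
WWWWWWW
WWWWWWW
WWWRWWB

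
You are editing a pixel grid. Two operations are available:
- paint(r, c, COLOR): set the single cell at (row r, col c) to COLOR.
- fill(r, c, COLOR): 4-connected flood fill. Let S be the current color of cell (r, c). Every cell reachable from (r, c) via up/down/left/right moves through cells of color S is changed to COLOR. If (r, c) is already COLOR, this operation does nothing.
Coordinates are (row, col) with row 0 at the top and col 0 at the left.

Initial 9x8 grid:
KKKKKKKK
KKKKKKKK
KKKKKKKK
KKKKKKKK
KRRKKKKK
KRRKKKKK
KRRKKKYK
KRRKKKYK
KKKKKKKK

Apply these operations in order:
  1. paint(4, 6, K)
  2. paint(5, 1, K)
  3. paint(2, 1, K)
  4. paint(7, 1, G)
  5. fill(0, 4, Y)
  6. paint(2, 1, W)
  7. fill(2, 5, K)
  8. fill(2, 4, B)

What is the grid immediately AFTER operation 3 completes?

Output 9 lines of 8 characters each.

After op 1 paint(4,6,K):
KKKKKKKK
KKKKKKKK
KKKKKKKK
KKKKKKKK
KRRKKKKK
KRRKKKKK
KRRKKKYK
KRRKKKYK
KKKKKKKK
After op 2 paint(5,1,K):
KKKKKKKK
KKKKKKKK
KKKKKKKK
KKKKKKKK
KRRKKKKK
KKRKKKKK
KRRKKKYK
KRRKKKYK
KKKKKKKK
After op 3 paint(2,1,K):
KKKKKKKK
KKKKKKKK
KKKKKKKK
KKKKKKKK
KRRKKKKK
KKRKKKKK
KRRKKKYK
KRRKKKYK
KKKKKKKK

Answer: KKKKKKKK
KKKKKKKK
KKKKKKKK
KKKKKKKK
KRRKKKKK
KKRKKKKK
KRRKKKYK
KRRKKKYK
KKKKKKKK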